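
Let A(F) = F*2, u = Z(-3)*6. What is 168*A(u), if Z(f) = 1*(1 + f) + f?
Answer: -10080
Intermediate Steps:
Z(f) = 1 + 2*f (Z(f) = (1 + f) + f = 1 + 2*f)
u = -30 (u = (1 + 2*(-3))*6 = (1 - 6)*6 = -5*6 = -30)
A(F) = 2*F
168*A(u) = 168*(2*(-30)) = 168*(-60) = -10080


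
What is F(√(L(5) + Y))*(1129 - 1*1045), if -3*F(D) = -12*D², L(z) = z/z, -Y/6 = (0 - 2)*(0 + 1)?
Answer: 4368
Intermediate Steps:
Y = 12 (Y = -6*(0 - 2)*(0 + 1) = -(-12) = -6*(-2) = 12)
L(z) = 1
F(D) = 4*D² (F(D) = -(-4)*D² = 4*D²)
F(√(L(5) + Y))*(1129 - 1*1045) = (4*(√(1 + 12))²)*(1129 - 1*1045) = (4*(√13)²)*(1129 - 1045) = (4*13)*84 = 52*84 = 4368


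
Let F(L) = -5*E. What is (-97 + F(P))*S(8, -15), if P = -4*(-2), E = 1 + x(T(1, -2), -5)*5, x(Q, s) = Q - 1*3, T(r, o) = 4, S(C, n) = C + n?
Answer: 889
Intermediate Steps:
x(Q, s) = -3 + Q (x(Q, s) = Q - 3 = -3 + Q)
E = 6 (E = 1 + (-3 + 4)*5 = 1 + 1*5 = 1 + 5 = 6)
P = 8
F(L) = -30 (F(L) = -5*6 = -30)
(-97 + F(P))*S(8, -15) = (-97 - 30)*(8 - 15) = -127*(-7) = 889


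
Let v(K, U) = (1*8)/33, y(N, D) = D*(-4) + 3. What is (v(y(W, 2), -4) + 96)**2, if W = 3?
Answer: 10086976/1089 ≈ 9262.6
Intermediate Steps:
y(N, D) = 3 - 4*D (y(N, D) = -4*D + 3 = 3 - 4*D)
v(K, U) = 8/33 (v(K, U) = 8*(1/33) = 8/33)
(v(y(W, 2), -4) + 96)**2 = (8/33 + 96)**2 = (3176/33)**2 = 10086976/1089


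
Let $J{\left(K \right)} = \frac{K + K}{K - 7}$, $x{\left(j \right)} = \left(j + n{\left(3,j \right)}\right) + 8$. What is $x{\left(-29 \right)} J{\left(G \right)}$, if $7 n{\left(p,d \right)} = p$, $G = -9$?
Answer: $- \frac{162}{7} \approx -23.143$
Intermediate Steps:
$n{\left(p,d \right)} = \frac{p}{7}$
$x{\left(j \right)} = \frac{59}{7} + j$ ($x{\left(j \right)} = \left(j + \frac{1}{7} \cdot 3\right) + 8 = \left(j + \frac{3}{7}\right) + 8 = \left(\frac{3}{7} + j\right) + 8 = \frac{59}{7} + j$)
$J{\left(K \right)} = \frac{2 K}{-7 + K}$
$x{\left(-29 \right)} J{\left(G \right)} = \left(\frac{59}{7} - 29\right) 2 \left(-9\right) \frac{1}{-7 - 9} = - \frac{144 \cdot 2 \left(-9\right) \frac{1}{-16}}{7} = - \frac{144 \cdot 2 \left(-9\right) \left(- \frac{1}{16}\right)}{7} = \left(- \frac{144}{7}\right) \frac{9}{8} = - \frac{162}{7}$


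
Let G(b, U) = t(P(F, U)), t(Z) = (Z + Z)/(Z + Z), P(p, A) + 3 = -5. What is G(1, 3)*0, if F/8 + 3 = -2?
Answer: 0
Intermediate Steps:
F = -40 (F = -24 + 8*(-2) = -24 - 16 = -40)
P(p, A) = -8 (P(p, A) = -3 - 5 = -8)
t(Z) = 1 (t(Z) = (2*Z)/((2*Z)) = (2*Z)*(1/(2*Z)) = 1)
G(b, U) = 1
G(1, 3)*0 = 1*0 = 0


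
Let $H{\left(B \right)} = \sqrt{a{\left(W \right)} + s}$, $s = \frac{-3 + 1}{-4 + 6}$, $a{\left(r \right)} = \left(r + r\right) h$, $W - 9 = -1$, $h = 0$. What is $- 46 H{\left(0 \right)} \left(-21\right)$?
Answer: $966 i \approx 966.0 i$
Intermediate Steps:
$W = 8$ ($W = 9 - 1 = 8$)
$a{\left(r \right)} = 0$ ($a{\left(r \right)} = \left(r + r\right) 0 = 2 r 0 = 0$)
$s = -1$ ($s = - \frac{2}{2} = \left(-2\right) \frac{1}{2} = -1$)
$H{\left(B \right)} = i$ ($H{\left(B \right)} = \sqrt{0 - 1} = \sqrt{-1} = i$)
$- 46 H{\left(0 \right)} \left(-21\right) = - 46 i \left(-21\right) = 966 i$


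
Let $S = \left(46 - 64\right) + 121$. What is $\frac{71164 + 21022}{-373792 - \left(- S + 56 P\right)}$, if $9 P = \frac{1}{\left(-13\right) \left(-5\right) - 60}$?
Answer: $- \frac{4148370}{16816061} \approx -0.24669$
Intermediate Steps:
$S = 103$ ($S = -18 + 121 = 103$)
$P = \frac{1}{45}$ ($P = \frac{1}{9 \left(\left(-13\right) \left(-5\right) - 60\right)} = \frac{1}{9 \left(65 - 60\right)} = \frac{1}{9 \cdot 5} = \frac{1}{9} \cdot \frac{1}{5} = \frac{1}{45} \approx 0.022222$)
$\frac{71164 + 21022}{-373792 - \left(- S + 56 P\right)} = \frac{71164 + 21022}{-373792 + \left(\left(-56\right) \frac{1}{45} + 103\right)} = \frac{92186}{-373792 + \left(- \frac{56}{45} + 103\right)} = \frac{92186}{-373792 + \frac{4579}{45}} = \frac{92186}{- \frac{16816061}{45}} = 92186 \left(- \frac{45}{16816061}\right) = - \frac{4148370}{16816061}$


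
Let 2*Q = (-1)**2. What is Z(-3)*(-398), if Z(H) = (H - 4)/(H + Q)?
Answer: -5572/5 ≈ -1114.4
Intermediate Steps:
Q = 1/2 (Q = (1/2)*(-1)**2 = (1/2)*1 = 1/2 ≈ 0.50000)
Z(H) = (-4 + H)/(1/2 + H) (Z(H) = (H - 4)/(H + 1/2) = (-4 + H)/(1/2 + H))
Z(-3)*(-398) = (2*(-4 - 3)/(1 + 2*(-3)))*(-398) = (2*(-7)/(1 - 6))*(-398) = (2*(-7)/(-5))*(-398) = (2*(-1/5)*(-7))*(-398) = (14/5)*(-398) = -5572/5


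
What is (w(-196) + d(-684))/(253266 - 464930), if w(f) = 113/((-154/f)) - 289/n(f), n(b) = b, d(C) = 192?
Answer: -727203/456347584 ≈ -0.0015935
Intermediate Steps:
w(f) = -289/f - 113*f/154 (w(f) = 113/((-154/f)) - 289/f = 113*(-f/154) - 289/f = -113*f/154 - 289/f = -289/f - 113*f/154)
(w(-196) + d(-684))/(253266 - 464930) = ((-289/(-196) - 113/154*(-196)) + 192)/(253266 - 464930) = ((-289*(-1/196) + 1582/11) + 192)/(-211664) = ((289/196 + 1582/11) + 192)*(-1/211664) = (313251/2156 + 192)*(-1/211664) = (727203/2156)*(-1/211664) = -727203/456347584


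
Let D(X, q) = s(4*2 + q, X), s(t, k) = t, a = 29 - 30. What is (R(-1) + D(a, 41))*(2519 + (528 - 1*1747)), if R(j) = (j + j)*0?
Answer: 63700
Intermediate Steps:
a = -1
R(j) = 0 (R(j) = (2*j)*0 = 0)
D(X, q) = 8 + q (D(X, q) = 4*2 + q = 8 + q)
(R(-1) + D(a, 41))*(2519 + (528 - 1*1747)) = (0 + (8 + 41))*(2519 + (528 - 1*1747)) = (0 + 49)*(2519 + (528 - 1747)) = 49*(2519 - 1219) = 49*1300 = 63700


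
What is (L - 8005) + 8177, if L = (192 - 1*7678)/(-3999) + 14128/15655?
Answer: 352956082/2019495 ≈ 174.77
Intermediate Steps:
L = 5602942/2019495 (L = (192 - 7678)*(-1/3999) + 14128*(1/15655) = -7486*(-1/3999) + 14128/15655 = 7486/3999 + 14128/15655 = 5602942/2019495 ≈ 2.7744)
(L - 8005) + 8177 = (5602942/2019495 - 8005) + 8177 = -16160454533/2019495 + 8177 = 352956082/2019495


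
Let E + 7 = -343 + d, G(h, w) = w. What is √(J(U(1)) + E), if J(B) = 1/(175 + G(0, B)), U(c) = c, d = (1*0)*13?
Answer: I*√677589/44 ≈ 18.708*I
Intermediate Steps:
d = 0 (d = 0*13 = 0)
E = -350 (E = -7 + (-343 + 0) = -7 - 343 = -350)
J(B) = 1/(175 + B)
√(J(U(1)) + E) = √(1/(175 + 1) - 350) = √(1/176 - 350) = √(-61599/176) = I*√677589/44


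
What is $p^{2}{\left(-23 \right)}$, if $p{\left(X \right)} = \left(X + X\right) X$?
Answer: $1119364$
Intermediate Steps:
$p{\left(X \right)} = 2 X^{2}$ ($p{\left(X \right)} = 2 X X = 2 X^{2}$)
$p^{2}{\left(-23 \right)} = \left(2 \left(-23\right)^{2}\right)^{2} = \left(2 \cdot 529\right)^{2} = 1058^{2} = 1119364$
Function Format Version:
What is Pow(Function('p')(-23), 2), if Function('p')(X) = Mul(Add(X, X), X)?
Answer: 1119364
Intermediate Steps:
Function('p')(X) = Mul(2, Pow(X, 2)) (Function('p')(X) = Mul(Mul(2, X), X) = Mul(2, Pow(X, 2)))
Pow(Function('p')(-23), 2) = Pow(Mul(2, Pow(-23, 2)), 2) = Pow(Mul(2, 529), 2) = Pow(1058, 2) = 1119364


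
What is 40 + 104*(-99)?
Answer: -10256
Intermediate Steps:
40 + 104*(-99) = 40 - 10296 = -10256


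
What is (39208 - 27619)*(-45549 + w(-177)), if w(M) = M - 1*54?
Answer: -530544420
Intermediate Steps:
w(M) = -54 + M (w(M) = M - 54 = -54 + M)
(39208 - 27619)*(-45549 + w(-177)) = (39208 - 27619)*(-45549 + (-54 - 177)) = 11589*(-45549 - 231) = 11589*(-45780) = -530544420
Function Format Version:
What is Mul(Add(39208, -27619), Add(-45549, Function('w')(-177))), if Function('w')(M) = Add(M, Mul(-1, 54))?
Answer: -530544420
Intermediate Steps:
Function('w')(M) = Add(-54, M) (Function('w')(M) = Add(M, -54) = Add(-54, M))
Mul(Add(39208, -27619), Add(-45549, Function('w')(-177))) = Mul(Add(39208, -27619), Add(-45549, Add(-54, -177))) = Mul(11589, Add(-45549, -231)) = Mul(11589, -45780) = -530544420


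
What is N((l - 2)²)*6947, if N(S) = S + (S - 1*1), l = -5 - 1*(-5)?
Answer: 48629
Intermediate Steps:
l = 0 (l = -5 + 5 = 0)
N(S) = -1 + 2*S (N(S) = S + (S - 1) = S + (-1 + S) = -1 + 2*S)
N((l - 2)²)*6947 = (-1 + 2*(0 - 2)²)*6947 = (-1 + 2*(-2)²)*6947 = (-1 + 2*4)*6947 = (-1 + 8)*6947 = 7*6947 = 48629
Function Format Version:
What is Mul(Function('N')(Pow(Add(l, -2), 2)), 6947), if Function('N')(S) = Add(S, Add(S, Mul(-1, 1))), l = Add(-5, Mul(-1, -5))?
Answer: 48629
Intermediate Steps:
l = 0 (l = Add(-5, 5) = 0)
Function('N')(S) = Add(-1, Mul(2, S)) (Function('N')(S) = Add(S, Add(S, -1)) = Add(S, Add(-1, S)) = Add(-1, Mul(2, S)))
Mul(Function('N')(Pow(Add(l, -2), 2)), 6947) = Mul(Add(-1, Mul(2, Pow(Add(0, -2), 2))), 6947) = Mul(Add(-1, Mul(2, Pow(-2, 2))), 6947) = Mul(Add(-1, Mul(2, 4)), 6947) = Mul(Add(-1, 8), 6947) = Mul(7, 6947) = 48629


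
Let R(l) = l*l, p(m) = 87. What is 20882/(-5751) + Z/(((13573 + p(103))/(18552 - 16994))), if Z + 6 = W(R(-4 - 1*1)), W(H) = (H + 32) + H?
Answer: 98929072/19639665 ≈ 5.0372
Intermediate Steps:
R(l) = l²
W(H) = 32 + 2*H (W(H) = (32 + H) + H = 32 + 2*H)
Z = 76 (Z = -6 + (32 + 2*(-4 - 1*1)²) = -6 + (32 + 2*(-4 - 1)²) = -6 + (32 + 2*(-5)²) = -6 + (32 + 2*25) = -6 + (32 + 50) = -6 + 82 = 76)
20882/(-5751) + Z/(((13573 + p(103))/(18552 - 16994))) = 20882/(-5751) + 76/(((13573 + 87)/(18552 - 16994))) = 20882*(-1/5751) + 76/((13660/1558)) = -20882/5751 + 76/((13660*(1/1558))) = -20882/5751 + 76/(6830/779) = -20882/5751 + 76*(779/6830) = -20882/5751 + 29602/3415 = 98929072/19639665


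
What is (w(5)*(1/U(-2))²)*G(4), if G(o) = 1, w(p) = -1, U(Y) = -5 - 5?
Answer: -1/100 ≈ -0.010000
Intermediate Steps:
U(Y) = -10
(w(5)*(1/U(-2))²)*G(4) = -(1/(-10))²*1 = -(-⅒)²*1 = -1*1/100*1 = -1/100*1 = -1/100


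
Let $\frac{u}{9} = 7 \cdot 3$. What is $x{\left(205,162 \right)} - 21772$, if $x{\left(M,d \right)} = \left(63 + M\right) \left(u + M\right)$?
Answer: $83820$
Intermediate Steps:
$u = 189$ ($u = 9 \cdot 7 \cdot 3 = 9 \cdot 21 = 189$)
$x{\left(M,d \right)} = \left(63 + M\right) \left(189 + M\right)$
$x{\left(205,162 \right)} - 21772 = \left(11907 + 205^{2} + 252 \cdot 205\right) - 21772 = \left(11907 + 42025 + 51660\right) - 21772 = 105592 - 21772 = 83820$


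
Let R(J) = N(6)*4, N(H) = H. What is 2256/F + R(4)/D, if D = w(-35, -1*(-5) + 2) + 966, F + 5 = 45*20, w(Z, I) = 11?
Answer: 2225592/874415 ≈ 2.5452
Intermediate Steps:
F = 895 (F = -5 + 45*20 = -5 + 900 = 895)
R(J) = 24 (R(J) = 6*4 = 24)
D = 977 (D = 11 + 966 = 977)
2256/F + R(4)/D = 2256/895 + 24/977 = 2225592/874415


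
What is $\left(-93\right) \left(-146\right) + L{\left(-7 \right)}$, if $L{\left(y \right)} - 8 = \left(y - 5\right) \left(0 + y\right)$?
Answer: $13670$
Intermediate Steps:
$L{\left(y \right)} = 8 + y \left(-5 + y\right)$ ($L{\left(y \right)} = 8 + \left(y - 5\right) \left(0 + y\right) = 8 + \left(-5 + y\right) y = 8 + y \left(-5 + y\right)$)
$\left(-93\right) \left(-146\right) + L{\left(-7 \right)} = \left(-93\right) \left(-146\right) + \left(8 + \left(-7\right)^{2} - -35\right) = 13578 + \left(8 + 49 + 35\right) = 13578 + 92 = 13670$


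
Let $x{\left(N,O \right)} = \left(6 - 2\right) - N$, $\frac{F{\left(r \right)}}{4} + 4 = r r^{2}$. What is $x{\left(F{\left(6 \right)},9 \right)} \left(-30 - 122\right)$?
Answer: $128288$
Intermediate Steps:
$F{\left(r \right)} = -16 + 4 r^{3}$ ($F{\left(r \right)} = -16 + 4 r r^{2} = -16 + 4 r^{3}$)
$x{\left(N,O \right)} = 4 - N$
$x{\left(F{\left(6 \right)},9 \right)} \left(-30 - 122\right) = \left(4 - \left(-16 + 4 \cdot 6^{3}\right)\right) \left(-30 - 122\right) = \left(4 - \left(-16 + 4 \cdot 216\right)\right) \left(-152\right) = \left(4 - \left(-16 + 864\right)\right) \left(-152\right) = \left(4 - 848\right) \left(-152\right) = \left(-844\right) \left(-152\right) = 128288$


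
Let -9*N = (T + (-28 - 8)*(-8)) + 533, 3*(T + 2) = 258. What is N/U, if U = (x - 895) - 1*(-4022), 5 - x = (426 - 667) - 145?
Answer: -905/31662 ≈ -0.028583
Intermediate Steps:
x = 391 (x = 5 - ((426 - 667) - 145) = 5 - (-241 - 145) = 5 - 1*(-386) = 5 + 386 = 391)
T = 84 (T = -2 + (⅓)*258 = -2 + 86 = 84)
U = 3518 (U = (391 - 895) - 1*(-4022) = -504 + 4022 = 3518)
N = -905/9 (N = -((84 + (-28 - 8)*(-8)) + 533)/9 = -((84 - 36*(-8)) + 533)/9 = -((84 + 288) + 533)/9 = -(372 + 533)/9 = -⅑*905 = -905/9 ≈ -100.56)
N/U = -905/9/3518 = -905/9*1/3518 = -905/31662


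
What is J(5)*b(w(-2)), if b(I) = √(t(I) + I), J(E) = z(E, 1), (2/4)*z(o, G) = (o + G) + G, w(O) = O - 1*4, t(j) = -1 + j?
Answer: 14*I*√13 ≈ 50.478*I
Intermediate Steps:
w(O) = -4 + O (w(O) = O - 4 = -4 + O)
z(o, G) = 2*o + 4*G (z(o, G) = 2*((o + G) + G) = 2*((G + o) + G) = 2*(o + 2*G) = 2*o + 4*G)
J(E) = 4 + 2*E (J(E) = 2*E + 4*1 = 2*E + 4 = 4 + 2*E)
b(I) = √(-1 + 2*I) (b(I) = √((-1 + I) + I) = √(-1 + 2*I))
J(5)*b(w(-2)) = (4 + 2*5)*√(-1 + 2*(-4 - 2)) = (4 + 10)*√(-1 + 2*(-6)) = 14*√(-1 - 12) = 14*√(-13) = 14*(I*√13) = 14*I*√13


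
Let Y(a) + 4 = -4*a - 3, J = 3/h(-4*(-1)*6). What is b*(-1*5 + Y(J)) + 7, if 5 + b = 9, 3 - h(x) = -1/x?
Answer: -4145/73 ≈ -56.781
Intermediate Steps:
h(x) = 3 + 1/x (h(x) = 3 - (-1)/x = 3 + 1/x)
J = 72/73 (J = 3/(3 + 1/(-4*(-1)*6)) = 3/(3 + 1/(4*6)) = 3/(3 + 1/24) = 3/(73/24) = 3*(24/73) = 72/73 ≈ 0.98630)
b = 4 (b = -5 + 9 = 4)
Y(a) = -7 - 4*a (Y(a) = -4 + (-4*a - 3) = -4 + (-3 - 4*a) = -7 - 4*a)
b*(-1*5 + Y(J)) + 7 = 4*(-1*5 + (-7 - 4*72/73)) + 7 = 4*(-5 + (-7 - 288/73)) + 7 = 4*(-5 - 799/73) + 7 = 4*(-1164/73) + 7 = -4656/73 + 7 = -4145/73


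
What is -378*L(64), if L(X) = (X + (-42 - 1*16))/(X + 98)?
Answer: -14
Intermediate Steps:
L(X) = (-58 + X)/(98 + X) (L(X) = (X + (-42 - 16))/(98 + X) = (X - 58)/(98 + X) = (-58 + X)/(98 + X))
-378*L(64) = -378*(-58 + 64)/(98 + 64) = -378*6/162 = -7*6/3 = -378*1/27 = -14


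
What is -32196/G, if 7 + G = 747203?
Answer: -8049/186799 ≈ -0.043089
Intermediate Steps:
G = 747196 (G = -7 + 747203 = 747196)
-32196/G = -32196/747196 = -32196*1/747196 = -8049/186799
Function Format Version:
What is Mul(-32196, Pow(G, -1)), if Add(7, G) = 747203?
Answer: Rational(-8049, 186799) ≈ -0.043089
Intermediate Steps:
G = 747196 (G = Add(-7, 747203) = 747196)
Mul(-32196, Pow(G, -1)) = Mul(-32196, Pow(747196, -1)) = Mul(-32196, Rational(1, 747196)) = Rational(-8049, 186799)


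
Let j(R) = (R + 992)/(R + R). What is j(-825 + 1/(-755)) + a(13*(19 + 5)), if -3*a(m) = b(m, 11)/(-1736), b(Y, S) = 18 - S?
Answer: -11570093/115854936 ≈ -0.099867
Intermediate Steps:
j(R) = (992 + R)/(2*R) (j(R) = (992 + R)/((2*R)) = (992 + R)*(1/(2*R)) = (992 + R)/(2*R))
a(m) = 1/744 (a(m) = -(18 - 1*11)/(3*(-1736)) = -(18 - 11)*(-1)/(3*1736) = -7*(-1)/(3*1736) = -⅓*(-1/248) = 1/744)
j(-825 + 1/(-755)) + a(13*(19 + 5)) = (992 + (-825 + 1/(-755)))/(2*(-825 + 1/(-755))) + 1/744 = (992 + (-825 - 1/755))/(2*(-825 - 1/755)) + 1/744 = (992 - 622876/755)/(2*(-622876/755)) + 1/744 = (½)*(-755/622876)*(126084/755) + 1/744 = -31521/311438 + 1/744 = -11570093/115854936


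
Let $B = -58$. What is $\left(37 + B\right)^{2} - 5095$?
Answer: $-4654$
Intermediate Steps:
$\left(37 + B\right)^{2} - 5095 = \left(37 - 58\right)^{2} - 5095 = \left(-21\right)^{2} - 5095 = 441 - 5095 = -4654$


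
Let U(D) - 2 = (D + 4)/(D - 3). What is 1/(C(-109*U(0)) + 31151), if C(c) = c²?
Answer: 9/327883 ≈ 2.7449e-5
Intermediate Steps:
U(D) = 2 + (4 + D)/(-3 + D) (U(D) = 2 + (D + 4)/(D - 3) = 2 + (4 + D)/(-3 + D))
1/(C(-109*U(0)) + 31151) = 1/((-109*(-2 + 3*0)/(-3 + 0))² + 31151) = 1/((-109*(-2 + 0)/(-3))² + 31151) = 1/((-(-109)*(-2)/3)² + 31151) = 1/((-109*⅔)² + 31151) = 1/((-218/3)² + 31151) = 1/(47524/9 + 31151) = 1/(327883/9) = 9/327883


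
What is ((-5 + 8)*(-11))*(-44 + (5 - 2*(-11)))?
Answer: 561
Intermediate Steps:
((-5 + 8)*(-11))*(-44 + (5 - 2*(-11))) = (3*(-11))*(-44 + (5 + 22)) = -33*(-44 + 27) = -33*(-17) = 561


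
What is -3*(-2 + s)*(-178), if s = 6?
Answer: 2136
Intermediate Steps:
-3*(-2 + s)*(-178) = -3*(-2 + 6)*(-178) = -3*4*(-178) = -12*(-178) = 2136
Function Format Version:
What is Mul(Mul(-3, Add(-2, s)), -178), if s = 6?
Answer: 2136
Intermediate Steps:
Mul(Mul(-3, Add(-2, s)), -178) = Mul(Mul(-3, Add(-2, 6)), -178) = Mul(Mul(-3, 4), -178) = Mul(-12, -178) = 2136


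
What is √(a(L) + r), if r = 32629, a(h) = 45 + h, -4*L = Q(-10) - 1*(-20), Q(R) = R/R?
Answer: 5*√5227/2 ≈ 180.74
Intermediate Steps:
Q(R) = 1
L = -21/4 (L = -(1 - 1*(-20))/4 = -(1 + 20)/4 = -¼*21 = -21/4 ≈ -5.2500)
√(a(L) + r) = √((45 - 21/4) + 32629) = √(159/4 + 32629) = √(130675/4) = 5*√5227/2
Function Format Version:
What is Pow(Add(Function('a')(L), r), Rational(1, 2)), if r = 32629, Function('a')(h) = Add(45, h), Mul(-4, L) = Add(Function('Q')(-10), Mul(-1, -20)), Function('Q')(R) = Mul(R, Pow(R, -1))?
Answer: Mul(Rational(5, 2), Pow(5227, Rational(1, 2))) ≈ 180.74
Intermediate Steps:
Function('Q')(R) = 1
L = Rational(-21, 4) (L = Mul(Rational(-1, 4), Add(1, Mul(-1, -20))) = Mul(Rational(-1, 4), Add(1, 20)) = Mul(Rational(-1, 4), 21) = Rational(-21, 4) ≈ -5.2500)
Pow(Add(Function('a')(L), r), Rational(1, 2)) = Pow(Add(Add(45, Rational(-21, 4)), 32629), Rational(1, 2)) = Pow(Add(Rational(159, 4), 32629), Rational(1, 2)) = Pow(Rational(130675, 4), Rational(1, 2)) = Mul(Rational(5, 2), Pow(5227, Rational(1, 2)))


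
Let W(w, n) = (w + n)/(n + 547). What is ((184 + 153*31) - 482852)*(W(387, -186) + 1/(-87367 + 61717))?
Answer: -5187034727/19494 ≈ -2.6608e+5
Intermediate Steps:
W(w, n) = (n + w)/(547 + n)
((184 + 153*31) - 482852)*(W(387, -186) + 1/(-87367 + 61717)) = ((184 + 153*31) - 482852)*((-186 + 387)/(547 - 186) + 1/(-87367 + 61717)) = ((184 + 4743) - 482852)*(201/361 + 1/(-25650)) = (4927 - 482852)*((1/361)*201 - 1/25650) = -477925*(201/361 - 1/25650) = -477925*271331/487350 = -5187034727/19494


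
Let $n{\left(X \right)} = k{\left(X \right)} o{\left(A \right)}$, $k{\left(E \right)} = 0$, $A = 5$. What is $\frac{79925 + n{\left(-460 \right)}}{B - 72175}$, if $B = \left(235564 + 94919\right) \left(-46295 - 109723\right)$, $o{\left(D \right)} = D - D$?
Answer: $- \frac{79925}{51561368869} \approx -1.5501 \cdot 10^{-6}$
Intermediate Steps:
$o{\left(D \right)} = 0$
$B = -51561296694$ ($B = 330483 \left(-156018\right) = -51561296694$)
$n{\left(X \right)} = 0$ ($n{\left(X \right)} = 0 \cdot 0 = 0$)
$\frac{79925 + n{\left(-460 \right)}}{B - 72175} = \frac{79925 + 0}{-51561296694 - 72175} = \frac{79925}{-51561368869} = 79925 \left(- \frac{1}{51561368869}\right) = - \frac{79925}{51561368869}$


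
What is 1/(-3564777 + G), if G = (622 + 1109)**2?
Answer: -1/568416 ≈ -1.7593e-6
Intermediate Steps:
G = 2996361 (G = 1731**2 = 2996361)
1/(-3564777 + G) = 1/(-3564777 + 2996361) = 1/(-568416) = -1/568416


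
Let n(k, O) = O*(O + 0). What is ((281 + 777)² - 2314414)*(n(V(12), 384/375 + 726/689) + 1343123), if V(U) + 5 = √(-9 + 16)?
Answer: -476235448997650296678/296700625 ≈ -1.6051e+12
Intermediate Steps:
V(U) = -5 + √7 (V(U) = -5 + √(-9 + 16) = -5 + √7)
n(k, O) = O² (n(k, O) = O*O = O²)
((281 + 777)² - 2314414)*(n(V(12), 384/375 + 726/689) + 1343123) = ((281 + 777)² - 2314414)*((384/375 + 726/689)² + 1343123) = (1058² - 2314414)*((384*(1/375) + 726*(1/689))² + 1343123) = (1119364 - 2314414)*((128/125 + 726/689)² + 1343123) = -1195050*((178942/86125)² + 1343123) = -1195050*(32020239364/7417515625 + 1343123) = -1195050*9962667859036239/7417515625 = -476235448997650296678/296700625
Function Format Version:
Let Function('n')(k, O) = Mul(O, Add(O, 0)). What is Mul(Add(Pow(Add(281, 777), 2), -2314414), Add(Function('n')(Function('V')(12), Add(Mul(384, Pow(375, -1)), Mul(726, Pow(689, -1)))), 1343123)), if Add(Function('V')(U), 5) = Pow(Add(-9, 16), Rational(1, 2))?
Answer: Rational(-476235448997650296678, 296700625) ≈ -1.6051e+12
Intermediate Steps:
Function('V')(U) = Add(-5, Pow(7, Rational(1, 2))) (Function('V')(U) = Add(-5, Pow(Add(-9, 16), Rational(1, 2))) = Add(-5, Pow(7, Rational(1, 2))))
Function('n')(k, O) = Pow(O, 2) (Function('n')(k, O) = Mul(O, O) = Pow(O, 2))
Mul(Add(Pow(Add(281, 777), 2), -2314414), Add(Function('n')(Function('V')(12), Add(Mul(384, Pow(375, -1)), Mul(726, Pow(689, -1)))), 1343123)) = Mul(Add(Pow(Add(281, 777), 2), -2314414), Add(Pow(Add(Mul(384, Pow(375, -1)), Mul(726, Pow(689, -1))), 2), 1343123)) = Mul(Add(Pow(1058, 2), -2314414), Add(Pow(Add(Mul(384, Rational(1, 375)), Mul(726, Rational(1, 689))), 2), 1343123)) = Mul(Add(1119364, -2314414), Add(Pow(Add(Rational(128, 125), Rational(726, 689)), 2), 1343123)) = Mul(-1195050, Add(Pow(Rational(178942, 86125), 2), 1343123)) = Mul(-1195050, Add(Rational(32020239364, 7417515625), 1343123)) = Mul(-1195050, Rational(9962667859036239, 7417515625)) = Rational(-476235448997650296678, 296700625)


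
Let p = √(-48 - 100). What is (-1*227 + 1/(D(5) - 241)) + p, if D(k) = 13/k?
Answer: -270589/1192 + 2*I*√37 ≈ -227.0 + 12.166*I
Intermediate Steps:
p = 2*I*√37 (p = √(-148) = 2*I*√37 ≈ 12.166*I)
(-1*227 + 1/(D(5) - 241)) + p = (-1*227 + 1/(13/5 - 241)) + 2*I*√37 = (-227 + 1/(13*(⅕) - 241)) + 2*I*√37 = (-227 + 1/(13/5 - 241)) + 2*I*√37 = (-227 + 1/(-1192/5)) + 2*I*√37 = (-227 - 5/1192) + 2*I*√37 = -270589/1192 + 2*I*√37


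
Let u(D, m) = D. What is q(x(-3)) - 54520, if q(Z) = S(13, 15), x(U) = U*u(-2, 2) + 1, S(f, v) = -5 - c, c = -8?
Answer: -54517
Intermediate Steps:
S(f, v) = 3 (S(f, v) = -5 - 1*(-8) = -5 + 8 = 3)
x(U) = 1 - 2*U (x(U) = U*(-2) + 1 = -2*U + 1 = 1 - 2*U)
q(Z) = 3
q(x(-3)) - 54520 = 3 - 54520 = -54517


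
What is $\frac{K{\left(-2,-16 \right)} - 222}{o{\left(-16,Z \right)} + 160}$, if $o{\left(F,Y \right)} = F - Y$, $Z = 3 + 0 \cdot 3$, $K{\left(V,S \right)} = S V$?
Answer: $- \frac{190}{141} \approx -1.3475$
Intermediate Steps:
$Z = 3$ ($Z = 3 + 0 = 3$)
$\frac{K{\left(-2,-16 \right)} - 222}{o{\left(-16,Z \right)} + 160} = \frac{\left(-16\right) \left(-2\right) - 222}{\left(-16 - 3\right) + 160} = \frac{32 - 222}{\left(-16 - 3\right) + 160} = - \frac{190}{-19 + 160} = - \frac{190}{141}$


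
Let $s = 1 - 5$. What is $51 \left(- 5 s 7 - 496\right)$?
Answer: $-18156$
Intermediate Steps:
$s = -4$ ($s = 1 - 5 = -4$)
$51 \left(- 5 s 7 - 496\right) = 51 \left(\left(-5\right) \left(-4\right) 7 - 496\right) = 51 \left(20 \cdot 7 - 496\right) = 51 \left(140 - 496\right) = 51 \left(-356\right) = -18156$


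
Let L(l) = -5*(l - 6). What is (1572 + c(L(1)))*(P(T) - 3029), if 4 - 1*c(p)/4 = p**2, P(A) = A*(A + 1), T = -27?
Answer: 2122224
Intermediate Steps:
P(A) = A*(1 + A)
L(l) = 30 - 5*l (L(l) = -5*(-6 + l) = 30 - 5*l)
c(p) = 16 - 4*p**2
(1572 + c(L(1)))*(P(T) - 3029) = (1572 + (16 - 4*(30 - 5*1)**2))*(-27*(1 - 27) - 3029) = (1572 + (16 - 4*(30 - 5)**2))*(-27*(-26) - 3029) = (1572 + (16 - 4*25**2))*(702 - 3029) = (1572 + (16 - 4*625))*(-2327) = (1572 + (16 - 2500))*(-2327) = (1572 - 2484)*(-2327) = -912*(-2327) = 2122224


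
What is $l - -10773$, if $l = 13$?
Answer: $10786$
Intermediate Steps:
$l - -10773 = 13 - -10773 = 13 + 10773 = 10786$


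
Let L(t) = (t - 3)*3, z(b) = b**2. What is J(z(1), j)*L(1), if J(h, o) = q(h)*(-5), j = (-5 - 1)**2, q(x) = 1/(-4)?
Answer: -15/2 ≈ -7.5000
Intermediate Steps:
q(x) = -1/4
j = 36 (j = (-6)**2 = 36)
J(h, o) = 5/4 (J(h, o) = -1/4*(-5) = 5/4)
L(t) = -9 + 3*t (L(t) = (-3 + t)*3 = -9 + 3*t)
J(z(1), j)*L(1) = 5*(-9 + 3*1)/4 = 5*(-9 + 3)/4 = (5/4)*(-6) = -15/2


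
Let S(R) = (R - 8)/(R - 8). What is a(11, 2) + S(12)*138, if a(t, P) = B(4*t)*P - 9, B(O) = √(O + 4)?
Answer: 129 + 8*√3 ≈ 142.86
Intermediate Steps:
S(R) = 1 (S(R) = (-8 + R)/(-8 + R) = 1)
B(O) = √(4 + O)
a(t, P) = -9 + P*√(4 + 4*t) (a(t, P) = √(4 + 4*t)*P - 9 = P*√(4 + 4*t) - 9 = -9 + P*√(4 + 4*t))
a(11, 2) + S(12)*138 = (-9 + 2*2*√(1 + 11)) + 1*138 = (-9 + 2*2*√12) + 138 = (-9 + 2*2*(2*√3)) + 138 = (-9 + 8*√3) + 138 = 129 + 8*√3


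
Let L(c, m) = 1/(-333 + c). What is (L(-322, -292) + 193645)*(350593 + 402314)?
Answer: 95496822036918/655 ≈ 1.4580e+11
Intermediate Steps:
(L(-322, -292) + 193645)*(350593 + 402314) = (1/(-333 - 322) + 193645)*(350593 + 402314) = (1/(-655) + 193645)*752907 = (-1/655 + 193645)*752907 = (126837474/655)*752907 = 95496822036918/655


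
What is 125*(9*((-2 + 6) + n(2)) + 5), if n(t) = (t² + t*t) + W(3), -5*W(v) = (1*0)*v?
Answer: 14125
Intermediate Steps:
W(v) = 0 (W(v) = -1*0*v/5 = -0*v = -⅕*0 = 0)
n(t) = 2*t² (n(t) = (t² + t*t) + 0 = (t² + t²) + 0 = 2*t² + 0 = 2*t²)
125*(9*((-2 + 6) + n(2)) + 5) = 125*(9*((-2 + 6) + 2*2²) + 5) = 125*(9*(4 + 2*4) + 5) = 125*(9*(4 + 8) + 5) = 125*(9*12 + 5) = 125*(108 + 5) = 125*113 = 14125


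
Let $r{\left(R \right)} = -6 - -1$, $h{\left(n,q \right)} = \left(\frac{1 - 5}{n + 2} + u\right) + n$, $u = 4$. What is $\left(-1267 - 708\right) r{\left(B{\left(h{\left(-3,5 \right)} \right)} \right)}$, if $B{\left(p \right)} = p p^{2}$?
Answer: $9875$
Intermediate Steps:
$h{\left(n,q \right)} = 4 + n - \frac{4}{2 + n}$ ($h{\left(n,q \right)} = \left(\frac{1 - 5}{n + 2} + 4\right) + n = \left(- \frac{4}{2 + n} + 4\right) + n = \left(4 - \frac{4}{2 + n}\right) + n = 4 + n - \frac{4}{2 + n}$)
$B{\left(p \right)} = p^{3}$
$r{\left(R \right)} = -5$ ($r{\left(R \right)} = -6 + 1 = -5$)
$\left(-1267 - 708\right) r{\left(B{\left(h{\left(-3,5 \right)} \right)} \right)} = \left(-1267 - 708\right) \left(-5\right) = \left(-1975\right) \left(-5\right) = 9875$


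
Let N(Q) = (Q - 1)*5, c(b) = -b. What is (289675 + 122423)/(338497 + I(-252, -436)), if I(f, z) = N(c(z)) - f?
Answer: 206049/170462 ≈ 1.2088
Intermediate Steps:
N(Q) = -5 + 5*Q (N(Q) = (-1 + Q)*5 = -5 + 5*Q)
I(f, z) = -5 - f - 5*z (I(f, z) = (-5 + 5*(-z)) - f = (-5 - 5*z) - f = -5 - f - 5*z)
(289675 + 122423)/(338497 + I(-252, -436)) = (289675 + 122423)/(338497 + (-5 - 1*(-252) - 5*(-436))) = 412098/(338497 + (-5 + 252 + 2180)) = 412098/(338497 + 2427) = 412098/340924 = 412098*(1/340924) = 206049/170462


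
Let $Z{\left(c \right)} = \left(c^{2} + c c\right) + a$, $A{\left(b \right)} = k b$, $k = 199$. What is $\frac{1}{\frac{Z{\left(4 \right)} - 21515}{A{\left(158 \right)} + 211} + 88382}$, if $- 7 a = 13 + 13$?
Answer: $\frac{221571}{19582737715} \approx 1.1315 \cdot 10^{-5}$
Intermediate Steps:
$A{\left(b \right)} = 199 b$
$a = - \frac{26}{7}$ ($a = - \frac{13 + 13}{7} = \left(- \frac{1}{7}\right) 26 = - \frac{26}{7} \approx -3.7143$)
$Z{\left(c \right)} = - \frac{26}{7} + 2 c^{2}$ ($Z{\left(c \right)} = \left(c^{2} + c c\right) - \frac{26}{7} = \left(c^{2} + c^{2}\right) - \frac{26}{7} = 2 c^{2} - \frac{26}{7} = - \frac{26}{7} + 2 c^{2}$)
$\frac{1}{\frac{Z{\left(4 \right)} - 21515}{A{\left(158 \right)} + 211} + 88382} = \frac{1}{\frac{\left(- \frac{26}{7} + 2 \cdot 4^{2}\right) - 21515}{199 \cdot 158 + 211} + 88382} = \frac{1}{\frac{\left(- \frac{26}{7} + 2 \cdot 16\right) - 21515}{31442 + 211} + 88382} = \frac{1}{\frac{\left(- \frac{26}{7} + 32\right) - 21515}{31653} + 88382} = \frac{1}{\left(\frac{198}{7} - 21515\right) \frac{1}{31653} + 88382} = \frac{1}{\left(- \frac{150407}{7}\right) \frac{1}{31653} + 88382} = \frac{1}{- \frac{150407}{221571} + 88382} = \frac{1}{\frac{19582737715}{221571}} = \frac{221571}{19582737715}$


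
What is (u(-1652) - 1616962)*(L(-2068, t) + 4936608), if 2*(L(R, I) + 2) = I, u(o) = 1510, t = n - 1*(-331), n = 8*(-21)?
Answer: -7974981695250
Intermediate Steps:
n = -168
t = 163 (t = -168 - 1*(-331) = -168 + 331 = 163)
L(R, I) = -2 + I/2
(u(-1652) - 1616962)*(L(-2068, t) + 4936608) = (1510 - 1616962)*((-2 + (1/2)*163) + 4936608) = -1615452*((-2 + 163/2) + 4936608) = -1615452*(159/2 + 4936608) = -1615452*9873375/2 = -7974981695250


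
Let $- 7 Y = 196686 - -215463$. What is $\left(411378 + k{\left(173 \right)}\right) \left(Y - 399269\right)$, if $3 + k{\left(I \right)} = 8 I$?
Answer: $- \frac{1323731321288}{7} \approx -1.891 \cdot 10^{11}$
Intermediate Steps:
$Y = - \frac{412149}{7}$ ($Y = - \frac{196686 - -215463}{7} = - \frac{196686 + 215463}{7} = \left(- \frac{1}{7}\right) 412149 = - \frac{412149}{7} \approx -58878.0$)
$k{\left(I \right)} = -3 + 8 I$
$\left(411378 + k{\left(173 \right)}\right) \left(Y - 399269\right) = \left(411378 + \left(-3 + 8 \cdot 173\right)\right) \left(- \frac{412149}{7} - 399269\right) = \left(411378 + \left(-3 + 1384\right)\right) \left(- \frac{3207032}{7}\right) = \left(411378 + 1381\right) \left(- \frac{3207032}{7}\right) = 412759 \left(- \frac{3207032}{7}\right) = - \frac{1323731321288}{7}$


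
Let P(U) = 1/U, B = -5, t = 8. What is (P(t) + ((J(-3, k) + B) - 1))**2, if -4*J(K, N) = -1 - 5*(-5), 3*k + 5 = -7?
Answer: 9025/64 ≈ 141.02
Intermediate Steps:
k = -4 (k = -5/3 + (1/3)*(-7) = -5/3 - 7/3 = -4)
J(K, N) = -6 (J(K, N) = -(-1 - 5*(-5))/4 = -(-1 + 25)/4 = -1/4*24 = -6)
(P(t) + ((J(-3, k) + B) - 1))**2 = (1/8 + ((-6 - 5) - 1))**2 = (1/8 + (-11 - 1))**2 = (1/8 - 12)**2 = (-95/8)**2 = 9025/64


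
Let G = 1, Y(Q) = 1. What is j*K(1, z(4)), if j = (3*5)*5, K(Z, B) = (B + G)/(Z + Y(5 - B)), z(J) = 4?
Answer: 375/2 ≈ 187.50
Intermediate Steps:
K(Z, B) = (1 + B)/(1 + Z) (K(Z, B) = (B + 1)/(Z + 1) = (1 + B)/(1 + Z))
j = 75 (j = 15*5 = 75)
j*K(1, z(4)) = 75*((1 + 4)/(1 + 1)) = 75*(5/2) = 375/2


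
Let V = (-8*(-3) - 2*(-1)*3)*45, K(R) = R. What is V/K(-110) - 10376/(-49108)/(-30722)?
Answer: -25459258862/2074456967 ≈ -12.273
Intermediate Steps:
V = 1350 (V = (24 + 2*3)*45 = (24 + 6)*45 = 30*45 = 1350)
V/K(-110) - 10376/(-49108)/(-30722) = 1350/(-110) - 10376/(-49108)/(-30722) = 1350*(-1/110) - 10376*(-1/49108)*(-1/30722) = -135/11 + (2594/12277)*(-1/30722) = -135/11 - 1297/188586997 = -25459258862/2074456967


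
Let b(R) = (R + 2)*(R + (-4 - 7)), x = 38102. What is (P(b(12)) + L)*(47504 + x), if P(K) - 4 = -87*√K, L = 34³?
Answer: 3365000648 - 7447722*√14 ≈ 3.3371e+9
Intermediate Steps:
L = 39304
b(R) = (-11 + R)*(2 + R) (b(R) = (2 + R)*(R - 11) = (2 + R)*(-11 + R) = (-11 + R)*(2 + R))
P(K) = 4 - 87*√K
(P(b(12)) + L)*(47504 + x) = ((4 - 87*√(-22 + 12² - 9*12)) + 39304)*(47504 + 38102) = ((4 - 87*√(-22 + 144 - 108)) + 39304)*85606 = ((4 - 87*√14) + 39304)*85606 = (39308 - 87*√14)*85606 = 3365000648 - 7447722*√14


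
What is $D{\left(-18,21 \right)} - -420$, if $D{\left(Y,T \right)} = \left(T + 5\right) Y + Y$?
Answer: $-66$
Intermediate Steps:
$D{\left(Y,T \right)} = Y + Y \left(5 + T\right)$ ($D{\left(Y,T \right)} = \left(5 + T\right) Y + Y = Y \left(5 + T\right) + Y = Y + Y \left(5 + T\right)$)
$D{\left(-18,21 \right)} - -420 = - 18 \left(6 + 21\right) - -420 = \left(-18\right) 27 + 420 = -486 + 420 = -66$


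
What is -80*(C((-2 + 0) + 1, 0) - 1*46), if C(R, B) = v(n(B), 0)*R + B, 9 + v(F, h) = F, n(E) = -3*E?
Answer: 2960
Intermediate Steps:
v(F, h) = -9 + F
C(R, B) = B + R*(-9 - 3*B) (C(R, B) = (-9 - 3*B)*R + B = R*(-9 - 3*B) + B = B + R*(-9 - 3*B))
-80*(C((-2 + 0) + 1, 0) - 1*46) = -80*((0 - 3*((-2 + 0) + 1)*(3 + 0)) - 1*46) = -80*((0 - 3*(-2 + 1)*3) - 46) = -80*((0 - 3*(-1)*3) - 46) = -80*((0 + 9) - 46) = -80*(9 - 46) = -80*(-37) = 2960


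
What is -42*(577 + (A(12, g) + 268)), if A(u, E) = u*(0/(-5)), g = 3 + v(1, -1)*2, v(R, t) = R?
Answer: -35490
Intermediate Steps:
g = 5 (g = 3 + 1*2 = 3 + 2 = 5)
A(u, E) = 0 (A(u, E) = u*(0*(-⅕)) = u*0 = 0)
-42*(577 + (A(12, g) + 268)) = -42*(577 + (0 + 268)) = -42*(577 + 268) = -42*845 = -35490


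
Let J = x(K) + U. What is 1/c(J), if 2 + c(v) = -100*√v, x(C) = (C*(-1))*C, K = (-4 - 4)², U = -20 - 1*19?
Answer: I/(2*(-I + 50*√4135)) ≈ -4.8368e-8 + 0.00015551*I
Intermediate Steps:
U = -39 (U = -20 - 19 = -39)
K = 64 (K = (-8)² = 64)
x(C) = -C² (x(C) = (-C)*C = -C²)
J = -4135 (J = -1*64² - 39 = -1*4096 - 39 = -4096 - 39 = -4135)
c(v) = -2 - 100*√v
1/c(J) = 1/(-2 - 100*I*√4135)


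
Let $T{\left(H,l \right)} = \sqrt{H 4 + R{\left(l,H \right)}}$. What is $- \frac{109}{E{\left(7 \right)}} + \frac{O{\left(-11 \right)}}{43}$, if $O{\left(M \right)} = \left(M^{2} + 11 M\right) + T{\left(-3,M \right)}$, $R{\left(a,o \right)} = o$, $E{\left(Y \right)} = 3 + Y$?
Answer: $- \frac{109}{10} + \frac{i \sqrt{15}}{43} \approx -10.9 + 0.090069 i$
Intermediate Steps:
$T{\left(H,l \right)} = \sqrt{5} \sqrt{H}$ ($T{\left(H,l \right)} = \sqrt{H 4 + H} = \sqrt{4 H + H} = \sqrt{5 H} = \sqrt{5} \sqrt{H}$)
$O{\left(M \right)} = M^{2} + 11 M + i \sqrt{15}$ ($O{\left(M \right)} = \left(M^{2} + 11 M\right) + \sqrt{5} \sqrt{-3} = \left(M^{2} + 11 M\right) + \sqrt{5} i \sqrt{3} = \left(M^{2} + 11 M\right) + i \sqrt{15} = M^{2} + 11 M + i \sqrt{15}$)
$- \frac{109}{E{\left(7 \right)}} + \frac{O{\left(-11 \right)}}{43} = - \frac{109}{3 + 7} + \frac{\left(-11\right)^{2} + 11 \left(-11\right) + i \sqrt{15}}{43} = - \frac{109}{10} + \left(121 - 121 + i \sqrt{15}\right) \frac{1}{43} = \left(-109\right) \frac{1}{10} + i \sqrt{15} \cdot \frac{1}{43} = - \frac{109}{10} + \frac{i \sqrt{15}}{43}$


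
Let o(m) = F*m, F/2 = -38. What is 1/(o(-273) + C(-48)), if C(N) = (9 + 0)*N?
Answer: 1/20316 ≈ 4.9222e-5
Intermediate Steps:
F = -76 (F = 2*(-38) = -76)
o(m) = -76*m
C(N) = 9*N
1/(o(-273) + C(-48)) = 1/(-76*(-273) + 9*(-48)) = 1/(20748 - 432) = 1/20316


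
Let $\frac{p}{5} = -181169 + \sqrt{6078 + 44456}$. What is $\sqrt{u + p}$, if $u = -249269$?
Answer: $\sqrt{-1155114 + 5 \sqrt{50534}} \approx 1074.2 i$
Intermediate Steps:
$p = -905845 + 5 \sqrt{50534}$ ($p = 5 \left(-181169 + \sqrt{6078 + 44456}\right) = 5 \left(-181169 + \sqrt{50534}\right) = -905845 + 5 \sqrt{50534} \approx -9.0472 \cdot 10^{5}$)
$\sqrt{u + p} = \sqrt{-249269 - \left(905845 - 5 \sqrt{50534}\right)} = \sqrt{-1155114 + 5 \sqrt{50534}}$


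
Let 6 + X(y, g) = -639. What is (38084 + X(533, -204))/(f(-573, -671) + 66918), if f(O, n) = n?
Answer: 37439/66247 ≈ 0.56514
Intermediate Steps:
X(y, g) = -645 (X(y, g) = -6 - 639 = -645)
(38084 + X(533, -204))/(f(-573, -671) + 66918) = (38084 - 645)/(-671 + 66918) = 37439/66247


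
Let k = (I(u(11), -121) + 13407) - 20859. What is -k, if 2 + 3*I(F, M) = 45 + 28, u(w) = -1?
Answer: 22285/3 ≈ 7428.3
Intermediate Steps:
I(F, M) = 71/3 (I(F, M) = -2/3 + (45 + 28)/3 = -2/3 + (1/3)*73 = -2/3 + 73/3 = 71/3)
k = -22285/3 (k = (71/3 + 13407) - 20859 = 40292/3 - 20859 = -22285/3 ≈ -7428.3)
-k = -1*(-22285/3) = 22285/3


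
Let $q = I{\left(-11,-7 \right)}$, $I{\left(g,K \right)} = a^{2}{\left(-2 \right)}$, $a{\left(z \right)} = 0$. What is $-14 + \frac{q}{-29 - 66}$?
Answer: $-14$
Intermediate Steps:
$I{\left(g,K \right)} = 0$ ($I{\left(g,K \right)} = 0^{2} = 0$)
$q = 0$
$-14 + \frac{q}{-29 - 66} = -14 + \frac{1}{-29 - 66} \cdot 0 = -14 + \frac{1}{-95} \cdot 0 = -14 - 0 = -14 + 0 = -14$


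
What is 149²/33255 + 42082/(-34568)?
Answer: -315996371/574779420 ≈ -0.54977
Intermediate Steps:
149²/33255 + 42082/(-34568) = 22201*(1/33255) + 42082*(-1/34568) = 22201/33255 - 21041/17284 = -315996371/574779420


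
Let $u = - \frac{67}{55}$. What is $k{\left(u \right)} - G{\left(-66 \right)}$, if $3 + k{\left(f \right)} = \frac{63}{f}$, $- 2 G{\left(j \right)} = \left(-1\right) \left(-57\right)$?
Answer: $- \frac{3513}{134} \approx -26.216$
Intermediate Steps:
$u = - \frac{67}{55}$ ($u = \left(-67\right) \frac{1}{55} = - \frac{67}{55} \approx -1.2182$)
$G{\left(j \right)} = - \frac{57}{2}$ ($G{\left(j \right)} = - \frac{\left(-1\right) \left(-57\right)}{2} = \left(- \frac{1}{2}\right) 57 = - \frac{57}{2}$)
$k{\left(f \right)} = -3 + \frac{63}{f}$
$k{\left(u \right)} - G{\left(-66 \right)} = \left(-3 + \frac{63}{- \frac{67}{55}}\right) - - \frac{57}{2} = \left(-3 + 63 \left(- \frac{55}{67}\right)\right) + \frac{57}{2} = \left(-3 - \frac{3465}{67}\right) + \frac{57}{2} = - \frac{3666}{67} + \frac{57}{2} = - \frac{3513}{134}$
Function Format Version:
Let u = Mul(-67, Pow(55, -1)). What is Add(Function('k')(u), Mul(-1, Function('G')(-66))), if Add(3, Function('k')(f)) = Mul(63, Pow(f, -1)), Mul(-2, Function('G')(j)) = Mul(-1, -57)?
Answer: Rational(-3513, 134) ≈ -26.216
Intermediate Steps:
u = Rational(-67, 55) (u = Mul(-67, Rational(1, 55)) = Rational(-67, 55) ≈ -1.2182)
Function('G')(j) = Rational(-57, 2) (Function('G')(j) = Mul(Rational(-1, 2), Mul(-1, -57)) = Mul(Rational(-1, 2), 57) = Rational(-57, 2))
Function('k')(f) = Add(-3, Mul(63, Pow(f, -1)))
Add(Function('k')(u), Mul(-1, Function('G')(-66))) = Add(Add(-3, Mul(63, Pow(Rational(-67, 55), -1))), Mul(-1, Rational(-57, 2))) = Add(Add(-3, Mul(63, Rational(-55, 67))), Rational(57, 2)) = Add(Add(-3, Rational(-3465, 67)), Rational(57, 2)) = Add(Rational(-3666, 67), Rational(57, 2)) = Rational(-3513, 134)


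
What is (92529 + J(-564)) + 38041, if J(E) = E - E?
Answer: 130570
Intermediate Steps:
J(E) = 0
(92529 + J(-564)) + 38041 = (92529 + 0) + 38041 = 92529 + 38041 = 130570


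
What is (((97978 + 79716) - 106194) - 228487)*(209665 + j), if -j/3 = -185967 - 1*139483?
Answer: -186188936805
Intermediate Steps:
j = 976350 (j = -3*(-185967 - 1*139483) = -3*(-185967 - 139483) = -3*(-325450) = 976350)
(((97978 + 79716) - 106194) - 228487)*(209665 + j) = (((97978 + 79716) - 106194) - 228487)*(209665 + 976350) = ((177694 - 106194) - 228487)*1186015 = (71500 - 228487)*1186015 = -156987*1186015 = -186188936805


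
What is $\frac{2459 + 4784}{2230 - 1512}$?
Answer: $\frac{7243}{718} \approx 10.088$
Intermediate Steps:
$\frac{2459 + 4784}{2230 - 1512} = \frac{7243}{718}$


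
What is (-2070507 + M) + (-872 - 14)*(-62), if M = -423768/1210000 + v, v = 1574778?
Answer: -66670599221/151250 ≈ -4.4080e+5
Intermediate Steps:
M = 238185119529/151250 (M = -423768/1210000 + 1574778 = -423768*1/1210000 + 1574778 = -52971/151250 + 1574778 = 238185119529/151250 ≈ 1.5748e+6)
(-2070507 + M) + (-872 - 14)*(-62) = (-2070507 + 238185119529/151250) + (-872 - 14)*(-62) = -74979064221/151250 - 886*(-62) = -74979064221/151250 + 54932 = -66670599221/151250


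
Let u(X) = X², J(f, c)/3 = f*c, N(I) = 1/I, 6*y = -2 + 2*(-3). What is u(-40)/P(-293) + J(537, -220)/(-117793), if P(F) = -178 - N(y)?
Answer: -502591420/83515237 ≈ -6.0180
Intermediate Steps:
y = -4/3 (y = (-2 + 2*(-3))/6 = (-2 - 6)/6 = (⅙)*(-8) = -4/3 ≈ -1.3333)
P(F) = -709/4 (P(F) = -178 - 1/(-4/3) = -178 - 1*(-¾) = -178 + ¾ = -709/4)
J(f, c) = 3*c*f (J(f, c) = 3*(f*c) = 3*(c*f) = 3*c*f)
u(-40)/P(-293) + J(537, -220)/(-117793) = (-40)²/(-709/4) + (3*(-220)*537)/(-117793) = 1600*(-4/709) - 354420*(-1/117793) = -6400/709 + 354420/117793 = -502591420/83515237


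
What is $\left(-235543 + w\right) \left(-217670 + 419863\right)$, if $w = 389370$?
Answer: $31102742611$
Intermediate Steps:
$\left(-235543 + w\right) \left(-217670 + 419863\right) = \left(-235543 + 389370\right) \left(-217670 + 419863\right) = 153827 \cdot 202193 = 31102742611$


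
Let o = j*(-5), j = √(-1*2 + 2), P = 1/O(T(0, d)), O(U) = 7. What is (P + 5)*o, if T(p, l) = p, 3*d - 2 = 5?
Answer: 0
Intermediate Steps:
d = 7/3 (d = ⅔ + (⅓)*5 = ⅔ + 5/3 = 7/3 ≈ 2.3333)
P = ⅐ (P = 1/7 = ⅐ ≈ 0.14286)
j = 0 (j = √(-2 + 2) = √0 = 0)
o = 0 (o = 0*(-5) = 0)
(P + 5)*o = (⅐ + 5)*0 = (36/7)*0 = 0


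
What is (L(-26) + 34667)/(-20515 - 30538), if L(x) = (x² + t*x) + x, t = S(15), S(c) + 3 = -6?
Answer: -35551/51053 ≈ -0.69635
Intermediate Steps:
S(c) = -9 (S(c) = -3 - 6 = -9)
t = -9
L(x) = x² - 8*x (L(x) = (x² - 9*x) + x = x² - 8*x)
(L(-26) + 34667)/(-20515 - 30538) = (-26*(-8 - 26) + 34667)/(-20515 - 30538) = (-26*(-34) + 34667)/(-51053) = (884 + 34667)*(-1/51053) = 35551*(-1/51053) = -35551/51053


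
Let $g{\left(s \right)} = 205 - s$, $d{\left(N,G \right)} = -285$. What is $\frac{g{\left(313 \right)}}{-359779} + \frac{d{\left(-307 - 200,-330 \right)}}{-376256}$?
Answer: $\frac{143172663}{135369007424} \approx 0.0010576$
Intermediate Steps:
$\frac{g{\left(313 \right)}}{-359779} + \frac{d{\left(-307 - 200,-330 \right)}}{-376256} = \frac{205 - 313}{-359779} - \frac{285}{-376256} = \left(205 - 313\right) \left(- \frac{1}{359779}\right) - - \frac{285}{376256} = \left(-108\right) \left(- \frac{1}{359779}\right) + \frac{285}{376256} = \frac{108}{359779} + \frac{285}{376256} = \frac{143172663}{135369007424}$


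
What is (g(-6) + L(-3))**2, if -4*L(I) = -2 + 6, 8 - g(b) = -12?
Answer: 361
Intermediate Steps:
g(b) = 20 (g(b) = 8 - 1*(-12) = 8 + 12 = 20)
L(I) = -1 (L(I) = -(-2 + 6)/4 = -1/4*4 = -1)
(g(-6) + L(-3))**2 = (20 - 1)**2 = 19**2 = 361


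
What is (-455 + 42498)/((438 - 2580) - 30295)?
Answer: -42043/32437 ≈ -1.2961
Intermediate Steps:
(-455 + 42498)/((438 - 2580) - 30295) = 42043/(-2142 - 30295) = 42043/(-32437) = 42043*(-1/32437) = -42043/32437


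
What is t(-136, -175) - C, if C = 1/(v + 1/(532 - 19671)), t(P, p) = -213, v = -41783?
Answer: -170332851355/799684838 ≈ -213.00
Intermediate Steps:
C = -19139/799684838 (C = 1/(-41783 + 1/(532 - 19671)) = 1/(-41783 + 1/(-19139)) = 1/(-41783 - 1/19139) = 1/(-799684838/19139) = -19139/799684838 ≈ -2.3933e-5)
t(-136, -175) - C = -213 - 1*(-19139/799684838) = -213 + 19139/799684838 = -170332851355/799684838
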